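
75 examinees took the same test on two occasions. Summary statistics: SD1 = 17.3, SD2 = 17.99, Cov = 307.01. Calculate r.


r = cov(X,Y) / (SD_X * SD_Y)
r = 307.01 / (17.3 * 17.99)
r = 307.01 / 311.227
r = 0.9865

0.9865


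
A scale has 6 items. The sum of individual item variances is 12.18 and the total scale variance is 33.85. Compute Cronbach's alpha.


alpha = (k/(k-1)) * (1 - sum(si^2)/s_total^2)
= (6/5) * (1 - 12.18/33.85)
alpha = 0.7682

0.7682


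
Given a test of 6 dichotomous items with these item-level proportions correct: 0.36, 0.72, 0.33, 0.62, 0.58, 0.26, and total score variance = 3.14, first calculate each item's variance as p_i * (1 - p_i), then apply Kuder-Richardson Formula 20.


For each item, compute p_i * q_i:
  Item 1: 0.36 * 0.64 = 0.2304
  Item 2: 0.72 * 0.28 = 0.2016
  Item 3: 0.33 * 0.67 = 0.2211
  Item 4: 0.62 * 0.38 = 0.2356
  Item 5: 0.58 * 0.42 = 0.2436
  Item 6: 0.26 * 0.74 = 0.1924
Sum(p_i * q_i) = 0.2304 + 0.2016 + 0.2211 + 0.2356 + 0.2436 + 0.1924 = 1.3247
KR-20 = (k/(k-1)) * (1 - Sum(p_i*q_i) / Var_total)
= (6/5) * (1 - 1.3247/3.14)
= 1.2 * 0.5781
KR-20 = 0.6937

0.6937


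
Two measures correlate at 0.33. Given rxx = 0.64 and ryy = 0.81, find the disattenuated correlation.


r_corrected = rxy / sqrt(rxx * ryy)
= 0.33 / sqrt(0.64 * 0.81)
= 0.33 / sqrt(0.5184)
= 0.33 / 0.72
r_corrected = 0.4583

0.4583


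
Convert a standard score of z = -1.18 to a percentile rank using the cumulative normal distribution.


CDF(z) = 0.5 * (1 + erf(z/sqrt(2)))
erf(-0.8344) = -0.762
CDF = 0.119
Percentile rank = 0.119 * 100 = 11.9

11.9


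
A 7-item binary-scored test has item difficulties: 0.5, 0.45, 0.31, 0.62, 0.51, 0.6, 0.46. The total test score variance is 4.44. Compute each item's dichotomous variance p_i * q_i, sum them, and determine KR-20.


For each item, compute p_i * q_i:
  Item 1: 0.5 * 0.5 = 0.25
  Item 2: 0.45 * 0.55 = 0.2475
  Item 3: 0.31 * 0.69 = 0.2139
  Item 4: 0.62 * 0.38 = 0.2356
  Item 5: 0.51 * 0.49 = 0.2499
  Item 6: 0.6 * 0.4 = 0.24
  Item 7: 0.46 * 0.54 = 0.2484
Sum(p_i * q_i) = 0.25 + 0.2475 + 0.2139 + 0.2356 + 0.2499 + 0.24 + 0.2484 = 1.6853
KR-20 = (k/(k-1)) * (1 - Sum(p_i*q_i) / Var_total)
= (7/6) * (1 - 1.6853/4.44)
= 1.1667 * 0.6204
KR-20 = 0.7238

0.7238


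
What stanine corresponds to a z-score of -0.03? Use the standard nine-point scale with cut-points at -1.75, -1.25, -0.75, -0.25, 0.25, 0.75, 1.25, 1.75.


Stanine boundaries: [-1.75, -1.25, -0.75, -0.25, 0.25, 0.75, 1.25, 1.75]
z = -0.03
Check each boundary:
  z >= -1.75 -> could be stanine 2
  z >= -1.25 -> could be stanine 3
  z >= -0.75 -> could be stanine 4
  z >= -0.25 -> could be stanine 5
  z < 0.25
  z < 0.75
  z < 1.25
  z < 1.75
Highest qualifying boundary gives stanine = 5

5


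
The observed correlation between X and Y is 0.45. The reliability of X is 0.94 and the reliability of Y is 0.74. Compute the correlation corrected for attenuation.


r_corrected = rxy / sqrt(rxx * ryy)
= 0.45 / sqrt(0.94 * 0.74)
= 0.45 / sqrt(0.6956)
= 0.45 / 0.834026
r_corrected = 0.5396

0.5396


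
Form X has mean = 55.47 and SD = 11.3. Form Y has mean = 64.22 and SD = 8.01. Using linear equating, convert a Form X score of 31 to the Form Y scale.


slope = SD_Y / SD_X = 8.01 / 11.3 ~ 0.7088
intercept = mean_Y - slope * mean_X = 64.22 - (8.01 / 11.3) * 55.47 ~ 24.9001
Y = slope * X + intercept. To avoid rounding drift from the rounded slope/intercept, evaluate the equivalent form Y = mean_Y + SD_Y * (X - mean_X) / SD_X at full precision:
Y = 64.22 + 8.01 * (31 - 55.47) / 11.3
Y = 64.22 - 8.01 * 24.47 / 11.3
Y = 64.22 - 196.0047 / 11.3
Y = 64.22 - 17.3455
Y = 46.8745

46.8745


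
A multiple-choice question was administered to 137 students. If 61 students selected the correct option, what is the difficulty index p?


Item difficulty p = number correct / total examinees
p = 61 / 137
p = 0.4453

0.4453


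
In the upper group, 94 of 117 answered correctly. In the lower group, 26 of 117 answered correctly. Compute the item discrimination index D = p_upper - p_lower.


p_upper = 94/117 = 0.8034
p_lower = 26/117 = 0.2222
D = 0.8034 - 0.2222 = 0.5812

0.5812


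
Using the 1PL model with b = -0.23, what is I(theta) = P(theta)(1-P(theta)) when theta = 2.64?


P = 1/(1+exp(-(2.64--0.23))) = 0.9463
I = P*(1-P) = 0.9463 * 0.0537
I = 0.0508

0.0508


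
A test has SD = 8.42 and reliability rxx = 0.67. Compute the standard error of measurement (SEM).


SEM = SD * sqrt(1 - rxx)
SEM = 8.42 * sqrt(1 - 0.67)
SEM = 8.42 * sqrt(0.33) = 8.42 * 0.574456
SEM = 4.8369

4.8369


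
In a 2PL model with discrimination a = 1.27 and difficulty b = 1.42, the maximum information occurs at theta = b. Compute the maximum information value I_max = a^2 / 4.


For 2PL, max info at theta = b = 1.42
I_max = a^2 / 4 = 1.27^2 / 4
= 1.6129 / 4
I_max = 0.4032

0.4032


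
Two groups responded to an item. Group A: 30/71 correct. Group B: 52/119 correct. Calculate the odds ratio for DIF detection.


Odds_A = 30/41 = 0.7317
Odds_B = 52/67 = 0.7761
OR = Odds_A / Odds_B = 0.7317 / 0.7761
Exactly, OR = (30 * 67) / (41 * 52) = 2010 / 2132
OR = 0.9428

0.9428


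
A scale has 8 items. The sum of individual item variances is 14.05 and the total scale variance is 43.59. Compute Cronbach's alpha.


alpha = (k/(k-1)) * (1 - sum(si^2)/s_total^2)
= (8/7) * (1 - 14.05/43.59)
alpha = 0.7745

0.7745


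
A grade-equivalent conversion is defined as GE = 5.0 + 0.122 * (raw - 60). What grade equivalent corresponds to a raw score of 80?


raw - median = 80 - 60 = 20
slope * diff = 0.122 * 20 = 2.44
GE = 5.0 + 2.44
GE = 7.44

7.44


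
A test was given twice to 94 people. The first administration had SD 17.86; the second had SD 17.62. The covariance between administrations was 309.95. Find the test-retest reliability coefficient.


r = cov(X,Y) / (SD_X * SD_Y)
r = 309.95 / (17.86 * 17.62)
r = 309.95 / 314.6932
r = 0.9849

0.9849


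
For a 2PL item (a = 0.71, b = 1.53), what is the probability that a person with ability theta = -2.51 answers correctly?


a*(theta - b) = 0.71 * (-2.51 - 1.53) = -2.8684
exp(--2.8684) = 17.6088
P = 1 / (1 + 17.6088)
P = 0.0537

0.0537


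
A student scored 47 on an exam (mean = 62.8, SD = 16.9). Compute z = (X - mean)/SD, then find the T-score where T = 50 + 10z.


z = (X - mean) / SD = (47 - 62.8) / 16.9
z = -15.8 / 16.9
z = -0.9349
T-score = T = 50 + 10z
Carry z at full precision (z = -15.8 / 16.9) into the conversion:
T-score = 50 + 10 * (-15.8 / 16.9) = 50 + -158 / 16.9
T-score = 50 + -9.3491
T-score = 40.6509

40.6509


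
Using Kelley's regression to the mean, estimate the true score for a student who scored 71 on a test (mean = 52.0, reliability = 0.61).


T_est = rxx * X + (1 - rxx) * mean
T_est = 0.61 * 71 + 0.39 * 52.0
T_est = 43.31 + 20.28
T_est = 63.59

63.59


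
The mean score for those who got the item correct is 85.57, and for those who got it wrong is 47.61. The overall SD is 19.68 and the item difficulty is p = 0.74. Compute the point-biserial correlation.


q = 1 - p = 0.26
rpb = ((M1 - M0) / SD) * sqrt(p * q)
rpb = ((85.57 - 47.61) / 19.68) * sqrt(0.74 * 0.26)
rpb = 0.8461

0.8461


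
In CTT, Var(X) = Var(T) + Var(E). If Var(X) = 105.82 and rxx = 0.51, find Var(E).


var_true = rxx * var_obs = 0.51 * 105.82 = 53.9682
var_error = var_obs - var_true
var_error = 105.82 - 53.9682
var_error = 51.8518

51.8518


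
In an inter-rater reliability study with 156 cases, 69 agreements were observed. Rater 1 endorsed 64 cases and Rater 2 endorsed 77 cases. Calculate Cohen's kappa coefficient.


P_o = 69/156 = 0.442308
P_e = (64*77 + 92*79) / 24336 = 0.501151
kappa = (P_o - P_e) / (1 - P_e)
kappa = (0.442308 - 0.501151) / (1 - 0.501151)
kappa = -0.118

-0.118


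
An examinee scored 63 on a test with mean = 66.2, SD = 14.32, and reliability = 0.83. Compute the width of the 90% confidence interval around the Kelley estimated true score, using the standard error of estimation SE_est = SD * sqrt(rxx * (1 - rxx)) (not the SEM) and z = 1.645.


True score estimate = 0.83*63 + 0.17*66.2 = 63.544
SE_est = SD * sqrt(rxx * (1 - rxx)) = 14.32 * sqrt(0.83 * 0.17) = 14.32 * sqrt(0.1411) = 5.379062
CI = T_est +/- z * SE_est, so width = 2 * z * SE_est = 2 * 1.645 * 5.379062
Width = 17.6971

17.6971


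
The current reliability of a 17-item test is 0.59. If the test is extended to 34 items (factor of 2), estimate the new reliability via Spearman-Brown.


r_new = (n * rxx) / (1 + (n-1) * rxx)
r_new = (2 * 0.59) / (1 + 1 * 0.59)
r_new = 1.18 / 1.59
r_new = 0.7421

0.7421


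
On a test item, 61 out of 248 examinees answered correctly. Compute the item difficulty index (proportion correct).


Item difficulty p = number correct / total examinees
p = 61 / 248
p = 0.246

0.246


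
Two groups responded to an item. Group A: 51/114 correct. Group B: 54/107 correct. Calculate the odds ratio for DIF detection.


Odds_A = 51/63 = 0.8095
Odds_B = 54/53 = 1.0189
OR = Odds_A / Odds_B = 0.8095 / 1.0189
Exactly, OR = (51 * 53) / (63 * 54) = 2703 / 3402
OR = 0.7945

0.7945


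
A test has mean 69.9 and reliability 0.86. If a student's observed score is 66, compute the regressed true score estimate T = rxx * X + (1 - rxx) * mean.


T_est = rxx * X + (1 - rxx) * mean
T_est = 0.86 * 66 + 0.14 * 69.9
T_est = 56.76 + 9.786
T_est = 66.546

66.546


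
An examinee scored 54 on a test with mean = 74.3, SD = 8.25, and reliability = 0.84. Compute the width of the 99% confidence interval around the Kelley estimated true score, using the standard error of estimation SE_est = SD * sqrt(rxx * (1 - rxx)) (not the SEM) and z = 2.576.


True score estimate = 0.84*54 + 0.16*74.3 = 57.248
SE_est = SD * sqrt(rxx * (1 - rxx)) = 8.25 * sqrt(0.84 * 0.16) = 8.25 * sqrt(0.1344) = 3.0245
CI = T_est +/- z * SE_est, so width = 2 * z * SE_est = 2 * 2.576 * 3.0245
Width = 15.5822

15.5822


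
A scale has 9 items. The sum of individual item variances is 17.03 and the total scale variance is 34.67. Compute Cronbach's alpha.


alpha = (k/(k-1)) * (1 - sum(si^2)/s_total^2)
= (9/8) * (1 - 17.03/34.67)
alpha = 0.5724

0.5724


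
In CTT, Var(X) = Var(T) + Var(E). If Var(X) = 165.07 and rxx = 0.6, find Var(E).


var_true = rxx * var_obs = 0.6 * 165.07 = 99.042
var_error = var_obs - var_true
var_error = 165.07 - 99.042
var_error = 66.028

66.028


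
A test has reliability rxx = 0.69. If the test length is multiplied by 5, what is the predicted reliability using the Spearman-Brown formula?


r_new = (n * rxx) / (1 + (n-1) * rxx)
r_new = (5 * 0.69) / (1 + 4 * 0.69)
r_new = 3.45 / 3.76
r_new = 0.9176

0.9176


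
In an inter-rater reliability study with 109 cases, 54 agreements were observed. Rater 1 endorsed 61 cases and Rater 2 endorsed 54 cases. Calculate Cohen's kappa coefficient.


P_o = 54/109 = 0.495413
P_e = (61*54 + 48*55) / 11881 = 0.499453
kappa = (P_o - P_e) / (1 - P_e)
kappa = (0.495413 - 0.499453) / (1 - 0.499453)
kappa = -0.0081

-0.0081


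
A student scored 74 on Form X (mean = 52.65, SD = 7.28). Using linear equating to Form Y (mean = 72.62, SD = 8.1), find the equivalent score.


slope = SD_Y / SD_X = 8.1 / 7.28 ~ 1.1126
intercept = mean_Y - slope * mean_X = 72.62 - (8.1 / 7.28) * 52.65 ~ 14.0396
Y = slope * X + intercept. To avoid rounding drift from the rounded slope/intercept, evaluate the equivalent form Y = mean_Y + SD_Y * (X - mean_X) / SD_X at full precision:
Y = 72.62 + 8.1 * (74 - 52.65) / 7.28
Y = 72.62 + 8.1 * 21.35 / 7.28
Y = 72.62 + 172.935 / 7.28
Y = 72.62 + 23.7548
Y = 96.3748

96.3748


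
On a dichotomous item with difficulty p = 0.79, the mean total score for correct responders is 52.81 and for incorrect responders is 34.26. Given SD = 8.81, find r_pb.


q = 1 - p = 0.21
rpb = ((M1 - M0) / SD) * sqrt(p * q)
rpb = ((52.81 - 34.26) / 8.81) * sqrt(0.79 * 0.21)
rpb = 0.8576

0.8576


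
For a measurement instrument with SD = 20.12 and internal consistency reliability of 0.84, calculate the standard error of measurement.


SEM = SD * sqrt(1 - rxx)
SEM = 20.12 * sqrt(1 - 0.84)
SEM = 20.12 * sqrt(0.16) = 20.12 * 0.4
SEM = 8.048

8.048


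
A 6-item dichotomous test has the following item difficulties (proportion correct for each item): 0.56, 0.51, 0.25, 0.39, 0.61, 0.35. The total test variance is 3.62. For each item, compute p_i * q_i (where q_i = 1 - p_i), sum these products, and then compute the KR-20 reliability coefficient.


For each item, compute p_i * q_i:
  Item 1: 0.56 * 0.44 = 0.2464
  Item 2: 0.51 * 0.49 = 0.2499
  Item 3: 0.25 * 0.75 = 0.1875
  Item 4: 0.39 * 0.61 = 0.2379
  Item 5: 0.61 * 0.39 = 0.2379
  Item 6: 0.35 * 0.65 = 0.2275
Sum(p_i * q_i) = 0.2464 + 0.2499 + 0.1875 + 0.2379 + 0.2379 + 0.2275 = 1.3871
KR-20 = (k/(k-1)) * (1 - Sum(p_i*q_i) / Var_total)
= (6/5) * (1 - 1.3871/3.62)
= 1.2 * 0.6168
KR-20 = 0.7402

0.7402


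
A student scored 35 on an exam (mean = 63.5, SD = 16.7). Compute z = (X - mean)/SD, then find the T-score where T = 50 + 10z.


z = (X - mean) / SD = (35 - 63.5) / 16.7
z = -28.5 / 16.7
z = -1.7066
T-score = T = 50 + 10z
Carry z at full precision (z = -28.5 / 16.7) into the conversion:
T-score = 50 + 10 * (-28.5 / 16.7) = 50 + -285 / 16.7
T-score = 50 + -17.0659
T-score = 32.9341

32.9341


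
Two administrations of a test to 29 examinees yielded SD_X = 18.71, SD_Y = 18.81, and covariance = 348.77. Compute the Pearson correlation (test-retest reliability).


r = cov(X,Y) / (SD_X * SD_Y)
r = 348.77 / (18.71 * 18.81)
r = 348.77 / 351.9351
r = 0.991

0.991


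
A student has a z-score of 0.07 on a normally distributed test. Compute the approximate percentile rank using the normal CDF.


CDF(z) = 0.5 * (1 + erf(z/sqrt(2)))
erf(0.0495) = 0.0558
CDF = 0.5279
Percentile rank = 0.5279 * 100 = 52.79

52.79


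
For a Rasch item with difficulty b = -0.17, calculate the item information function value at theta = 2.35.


P = 1/(1+exp(-(2.35--0.17))) = 0.9255
I = P*(1-P) = 0.9255 * 0.0745
I = 0.0689

0.0689


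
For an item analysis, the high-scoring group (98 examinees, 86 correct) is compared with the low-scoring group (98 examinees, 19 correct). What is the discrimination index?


p_upper = 86/98 = 0.8776
p_lower = 19/98 = 0.1939
D = 0.8776 - 0.1939 = 0.6837

0.6837


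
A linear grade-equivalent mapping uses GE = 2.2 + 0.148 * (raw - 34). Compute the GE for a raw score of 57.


raw - median = 57 - 34 = 23
slope * diff = 0.148 * 23 = 3.404
GE = 2.2 + 3.404
GE = 5.604

5.604


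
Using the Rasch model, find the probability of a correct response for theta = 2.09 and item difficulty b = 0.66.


theta - b = 2.09 - 0.66 = 1.43
exp(-(theta - b)) = exp(-1.43) = 0.2393
P = 1 / (1 + 0.2393)
P = 0.8069

0.8069


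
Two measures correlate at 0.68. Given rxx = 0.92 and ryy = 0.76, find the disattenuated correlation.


r_corrected = rxy / sqrt(rxx * ryy)
= 0.68 / sqrt(0.92 * 0.76)
= 0.68 / sqrt(0.6992)
= 0.68 / 0.836182
r_corrected = 0.8132

0.8132


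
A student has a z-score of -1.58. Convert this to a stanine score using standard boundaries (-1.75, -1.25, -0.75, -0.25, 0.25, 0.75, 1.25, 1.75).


Stanine boundaries: [-1.75, -1.25, -0.75, -0.25, 0.25, 0.75, 1.25, 1.75]
z = -1.58
Check each boundary:
  z >= -1.75 -> could be stanine 2
  z < -1.25
  z < -0.75
  z < -0.25
  z < 0.25
  z < 0.75
  z < 1.25
  z < 1.75
Highest qualifying boundary gives stanine = 2

2


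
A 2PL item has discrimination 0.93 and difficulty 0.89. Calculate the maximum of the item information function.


For 2PL, max info at theta = b = 0.89
I_max = a^2 / 4 = 0.93^2 / 4
= 0.8649 / 4
I_max = 0.2162

0.2162


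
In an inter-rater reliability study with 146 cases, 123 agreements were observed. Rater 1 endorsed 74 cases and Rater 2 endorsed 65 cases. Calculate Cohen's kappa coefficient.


P_o = 123/146 = 0.842466
P_e = (74*65 + 72*81) / 21316 = 0.499249
kappa = (P_o - P_e) / (1 - P_e)
kappa = (0.842466 - 0.499249) / (1 - 0.499249)
kappa = 0.6854

0.6854


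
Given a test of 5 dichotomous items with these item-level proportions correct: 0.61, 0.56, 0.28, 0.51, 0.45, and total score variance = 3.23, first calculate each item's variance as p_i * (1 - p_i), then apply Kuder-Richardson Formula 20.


For each item, compute p_i * q_i:
  Item 1: 0.61 * 0.39 = 0.2379
  Item 2: 0.56 * 0.44 = 0.2464
  Item 3: 0.28 * 0.72 = 0.2016
  Item 4: 0.51 * 0.49 = 0.2499
  Item 5: 0.45 * 0.55 = 0.2475
Sum(p_i * q_i) = 0.2379 + 0.2464 + 0.2016 + 0.2499 + 0.2475 = 1.1833
KR-20 = (k/(k-1)) * (1 - Sum(p_i*q_i) / Var_total)
= (5/4) * (1 - 1.1833/3.23)
= 1.25 * 0.6337
KR-20 = 0.7921

0.7921


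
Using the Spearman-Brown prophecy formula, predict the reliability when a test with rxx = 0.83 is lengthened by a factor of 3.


r_new = (n * rxx) / (1 + (n-1) * rxx)
r_new = (3 * 0.83) / (1 + 2 * 0.83)
r_new = 2.49 / 2.66
r_new = 0.9361

0.9361


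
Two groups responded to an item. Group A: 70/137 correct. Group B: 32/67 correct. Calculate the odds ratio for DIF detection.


Odds_A = 70/67 = 1.0448
Odds_B = 32/35 = 0.9143
OR = Odds_A / Odds_B = 1.0448 / 0.9143
Exactly, OR = (70 * 35) / (67 * 32) = 2450 / 2144
OR = 1.1427

1.1427


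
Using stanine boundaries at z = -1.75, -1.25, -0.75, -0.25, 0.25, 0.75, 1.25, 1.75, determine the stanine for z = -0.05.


Stanine boundaries: [-1.75, -1.25, -0.75, -0.25, 0.25, 0.75, 1.25, 1.75]
z = -0.05
Check each boundary:
  z >= -1.75 -> could be stanine 2
  z >= -1.25 -> could be stanine 3
  z >= -0.75 -> could be stanine 4
  z >= -0.25 -> could be stanine 5
  z < 0.25
  z < 0.75
  z < 1.25
  z < 1.75
Highest qualifying boundary gives stanine = 5

5


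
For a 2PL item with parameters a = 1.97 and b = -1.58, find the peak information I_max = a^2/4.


For 2PL, max info at theta = b = -1.58
I_max = a^2 / 4 = 1.97^2 / 4
= 3.8809 / 4
I_max = 0.9702

0.9702


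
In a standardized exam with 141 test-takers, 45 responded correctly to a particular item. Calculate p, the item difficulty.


Item difficulty p = number correct / total examinees
p = 45 / 141
p = 0.3191

0.3191


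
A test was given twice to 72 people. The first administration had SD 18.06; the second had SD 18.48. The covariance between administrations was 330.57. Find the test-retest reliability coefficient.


r = cov(X,Y) / (SD_X * SD_Y)
r = 330.57 / (18.06 * 18.48)
r = 330.57 / 333.7488
r = 0.9905

0.9905


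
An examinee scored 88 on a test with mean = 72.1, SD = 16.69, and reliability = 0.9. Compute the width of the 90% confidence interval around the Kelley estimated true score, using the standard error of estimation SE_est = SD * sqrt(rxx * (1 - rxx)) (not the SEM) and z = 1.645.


True score estimate = 0.9*88 + 0.1*72.1 = 86.41
SE_est = SD * sqrt(rxx * (1 - rxx)) = 16.69 * sqrt(0.9 * 0.1) = 16.69 * sqrt(0.09) = 5.007
CI = T_est +/- z * SE_est, so width = 2 * z * SE_est = 2 * 1.645 * 5.007
Width = 16.473

16.473


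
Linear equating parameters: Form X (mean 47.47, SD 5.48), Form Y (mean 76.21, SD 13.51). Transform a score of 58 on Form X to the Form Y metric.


slope = SD_Y / SD_X = 13.51 / 5.48 ~ 2.4653
intercept = mean_Y - slope * mean_X = 76.21 - (13.51 / 5.48) * 47.47 ~ -40.8191
Y = slope * X + intercept. To avoid rounding drift from the rounded slope/intercept, evaluate the equivalent form Y = mean_Y + SD_Y * (X - mean_X) / SD_X at full precision:
Y = 76.21 + 13.51 * (58 - 47.47) / 5.48
Y = 76.21 + 13.51 * 10.53 / 5.48
Y = 76.21 + 142.2603 / 5.48
Y = 76.21 + 25.9599
Y = 102.1699

102.1699


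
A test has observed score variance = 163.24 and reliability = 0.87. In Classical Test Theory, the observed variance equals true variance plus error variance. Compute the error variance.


var_true = rxx * var_obs = 0.87 * 163.24 = 142.0188
var_error = var_obs - var_true
var_error = 163.24 - 142.0188
var_error = 21.2212

21.2212


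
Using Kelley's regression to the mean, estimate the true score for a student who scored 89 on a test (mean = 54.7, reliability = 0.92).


T_est = rxx * X + (1 - rxx) * mean
T_est = 0.92 * 89 + 0.08 * 54.7
T_est = 81.88 + 4.376
T_est = 86.256

86.256


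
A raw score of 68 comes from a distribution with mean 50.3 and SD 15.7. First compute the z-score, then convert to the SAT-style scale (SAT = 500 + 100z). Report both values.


z = (X - mean) / SD = (68 - 50.3) / 15.7
z = 17.7 / 15.7
z = 1.1274
SAT-scale = SAT = 500 + 100z
Carry z at full precision (z = 17.7 / 15.7) into the conversion:
SAT-scale = 500 + 100 * (17.7 / 15.7) = 500 + 1770 / 15.7
SAT-scale = 500 + 112.7389
SAT-scale = 612.7389

612.7389


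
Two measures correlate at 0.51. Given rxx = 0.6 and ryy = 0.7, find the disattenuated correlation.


r_corrected = rxy / sqrt(rxx * ryy)
= 0.51 / sqrt(0.6 * 0.7)
= 0.51 / sqrt(0.42)
= 0.51 / 0.648074
r_corrected = 0.7869

0.7869


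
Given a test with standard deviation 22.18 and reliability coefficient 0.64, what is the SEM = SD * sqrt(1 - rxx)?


SEM = SD * sqrt(1 - rxx)
SEM = 22.18 * sqrt(1 - 0.64)
SEM = 22.18 * sqrt(0.36) = 22.18 * 0.6
SEM = 13.308

13.308


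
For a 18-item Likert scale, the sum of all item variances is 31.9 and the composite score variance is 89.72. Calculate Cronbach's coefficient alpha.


alpha = (k/(k-1)) * (1 - sum(si^2)/s_total^2)
= (18/17) * (1 - 31.9/89.72)
alpha = 0.6824

0.6824


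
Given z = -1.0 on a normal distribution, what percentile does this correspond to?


CDF(z) = 0.5 * (1 + erf(z/sqrt(2)))
erf(-0.7071) = -0.6827
CDF = 0.1587
Percentile rank = 0.1587 * 100 = 15.87

15.87


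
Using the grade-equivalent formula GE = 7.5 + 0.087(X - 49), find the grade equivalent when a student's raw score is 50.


raw - median = 50 - 49 = 1
slope * diff = 0.087 * 1 = 0.087
GE = 7.5 + 0.087
GE = 7.587

7.587


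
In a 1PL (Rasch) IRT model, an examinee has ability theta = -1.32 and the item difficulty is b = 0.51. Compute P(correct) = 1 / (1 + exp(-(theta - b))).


theta - b = -1.32 - 0.51 = -1.83
exp(-(theta - b)) = exp(1.83) = 6.2339
P = 1 / (1 + 6.2339)
P = 0.1382

0.1382


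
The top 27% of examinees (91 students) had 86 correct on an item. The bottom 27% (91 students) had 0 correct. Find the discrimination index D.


p_upper = 86/91 = 0.9451
p_lower = 0/91 = 0.0
D = 0.9451 - 0.0 = 0.9451

0.9451


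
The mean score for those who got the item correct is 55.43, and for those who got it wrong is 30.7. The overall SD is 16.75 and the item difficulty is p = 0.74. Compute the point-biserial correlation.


q = 1 - p = 0.26
rpb = ((M1 - M0) / SD) * sqrt(p * q)
rpb = ((55.43 - 30.7) / 16.75) * sqrt(0.74 * 0.26)
rpb = 0.6476

0.6476


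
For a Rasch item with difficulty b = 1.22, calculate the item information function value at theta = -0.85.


P = 1/(1+exp(-(-0.85-1.22))) = 0.112
I = P*(1-P) = 0.112 * 0.888
I = 0.0995

0.0995


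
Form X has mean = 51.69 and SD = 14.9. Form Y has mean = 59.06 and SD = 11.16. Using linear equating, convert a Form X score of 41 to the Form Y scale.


slope = SD_Y / SD_X = 11.16 / 14.9 ~ 0.749
intercept = mean_Y - slope * mean_X = 59.06 - (11.16 / 14.9) * 51.69 ~ 20.3445
Y = slope * X + intercept. To avoid rounding drift from the rounded slope/intercept, evaluate the equivalent form Y = mean_Y + SD_Y * (X - mean_X) / SD_X at full precision:
Y = 59.06 + 11.16 * (41 - 51.69) / 14.9
Y = 59.06 - 11.16 * 10.69 / 14.9
Y = 59.06 - 119.3004 / 14.9
Y = 59.06 - 8.0067
Y = 51.0533

51.0533


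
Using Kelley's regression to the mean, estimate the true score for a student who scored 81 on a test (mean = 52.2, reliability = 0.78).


T_est = rxx * X + (1 - rxx) * mean
T_est = 0.78 * 81 + 0.22 * 52.2
T_est = 63.18 + 11.484
T_est = 74.664

74.664


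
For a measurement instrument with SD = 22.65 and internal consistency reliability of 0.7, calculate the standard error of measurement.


SEM = SD * sqrt(1 - rxx)
SEM = 22.65 * sqrt(1 - 0.7)
SEM = 22.65 * sqrt(0.3) = 22.65 * 0.547723
SEM = 12.4059

12.4059


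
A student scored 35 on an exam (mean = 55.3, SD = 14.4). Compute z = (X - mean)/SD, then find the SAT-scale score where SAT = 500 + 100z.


z = (X - mean) / SD = (35 - 55.3) / 14.4
z = -20.3 / 14.4
z = -1.4097
SAT-scale = SAT = 500 + 100z
Carry z at full precision (z = -20.3 / 14.4) into the conversion:
SAT-scale = 500 + 100 * (-20.3 / 14.4) = 500 + -2030 / 14.4
SAT-scale = 500 + -140.9722
SAT-scale = 359.0278

359.0278


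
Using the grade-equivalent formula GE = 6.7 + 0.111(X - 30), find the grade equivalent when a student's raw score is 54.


raw - median = 54 - 30 = 24
slope * diff = 0.111 * 24 = 2.664
GE = 6.7 + 2.664
GE = 9.364

9.364


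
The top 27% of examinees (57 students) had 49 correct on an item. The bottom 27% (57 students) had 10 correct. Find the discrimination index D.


p_upper = 49/57 = 0.8596
p_lower = 10/57 = 0.1754
D = 0.8596 - 0.1754 = 0.6842

0.6842


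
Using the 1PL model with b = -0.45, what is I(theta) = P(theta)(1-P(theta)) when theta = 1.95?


P = 1/(1+exp(-(1.95--0.45))) = 0.9168
I = P*(1-P) = 0.9168 * 0.0832
I = 0.0763

0.0763


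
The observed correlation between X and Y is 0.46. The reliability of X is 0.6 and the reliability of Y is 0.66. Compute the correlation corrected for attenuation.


r_corrected = rxy / sqrt(rxx * ryy)
= 0.46 / sqrt(0.6 * 0.66)
= 0.46 / sqrt(0.396)
= 0.46 / 0.629285
r_corrected = 0.731

0.731


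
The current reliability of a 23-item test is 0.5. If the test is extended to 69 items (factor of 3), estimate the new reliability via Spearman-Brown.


r_new = (n * rxx) / (1 + (n-1) * rxx)
r_new = (3 * 0.5) / (1 + 2 * 0.5)
r_new = 1.5 / 2.0
r_new = 0.75

0.75


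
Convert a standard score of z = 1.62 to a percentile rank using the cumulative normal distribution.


CDF(z) = 0.5 * (1 + erf(z/sqrt(2)))
erf(1.1455) = 0.8948
CDF = 0.9474
Percentile rank = 0.9474 * 100 = 94.74

94.74


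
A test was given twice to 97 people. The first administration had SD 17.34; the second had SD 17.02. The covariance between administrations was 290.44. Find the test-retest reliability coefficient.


r = cov(X,Y) / (SD_X * SD_Y)
r = 290.44 / (17.34 * 17.02)
r = 290.44 / 295.1268
r = 0.9841

0.9841


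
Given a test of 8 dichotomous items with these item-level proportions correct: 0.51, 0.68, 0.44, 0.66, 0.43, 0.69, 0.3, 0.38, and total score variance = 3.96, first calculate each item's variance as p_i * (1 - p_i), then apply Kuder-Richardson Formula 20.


For each item, compute p_i * q_i:
  Item 1: 0.51 * 0.49 = 0.2499
  Item 2: 0.68 * 0.32 = 0.2176
  Item 3: 0.44 * 0.56 = 0.2464
  Item 4: 0.66 * 0.34 = 0.2244
  Item 5: 0.43 * 0.57 = 0.2451
  Item 6: 0.69 * 0.31 = 0.2139
  Item 7: 0.3 * 0.7 = 0.21
  Item 8: 0.38 * 0.62 = 0.2356
Sum(p_i * q_i) = 0.2499 + 0.2176 + 0.2464 + 0.2244 + 0.2451 + 0.2139 + 0.21 + 0.2356 = 1.8429
KR-20 = (k/(k-1)) * (1 - Sum(p_i*q_i) / Var_total)
= (8/7) * (1 - 1.8429/3.96)
= 1.1429 * 0.5346
KR-20 = 0.611

0.611


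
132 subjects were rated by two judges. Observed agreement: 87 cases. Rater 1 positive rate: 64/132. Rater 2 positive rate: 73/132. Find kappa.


P_o = 87/132 = 0.659091
P_e = (64*73 + 68*59) / 17424 = 0.498393
kappa = (P_o - P_e) / (1 - P_e)
kappa = (0.659091 - 0.498393) / (1 - 0.498393)
kappa = 0.3204

0.3204


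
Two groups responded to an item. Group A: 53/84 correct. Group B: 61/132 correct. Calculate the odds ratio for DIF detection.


Odds_A = 53/31 = 1.7097
Odds_B = 61/71 = 0.8592
OR = Odds_A / Odds_B = 1.7097 / 0.8592
Exactly, OR = (53 * 71) / (31 * 61) = 3763 / 1891
OR = 1.99

1.99


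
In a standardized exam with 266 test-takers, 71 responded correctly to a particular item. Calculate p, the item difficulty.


Item difficulty p = number correct / total examinees
p = 71 / 266
p = 0.2669

0.2669


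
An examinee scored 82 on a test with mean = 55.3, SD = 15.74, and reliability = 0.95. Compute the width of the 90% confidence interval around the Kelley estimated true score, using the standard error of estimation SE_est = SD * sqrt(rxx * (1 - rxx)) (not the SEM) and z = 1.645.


True score estimate = 0.95*82 + 0.05*55.3 = 80.665
SE_est = SD * sqrt(rxx * (1 - rxx)) = 15.74 * sqrt(0.95 * 0.05) = 15.74 * sqrt(0.0475) = 3.430453
CI = T_est +/- z * SE_est, so width = 2 * z * SE_est = 2 * 1.645 * 3.430453
Width = 11.2862

11.2862


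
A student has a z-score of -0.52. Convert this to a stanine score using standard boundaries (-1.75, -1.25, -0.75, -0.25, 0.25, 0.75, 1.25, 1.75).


Stanine boundaries: [-1.75, -1.25, -0.75, -0.25, 0.25, 0.75, 1.25, 1.75]
z = -0.52
Check each boundary:
  z >= -1.75 -> could be stanine 2
  z >= -1.25 -> could be stanine 3
  z >= -0.75 -> could be stanine 4
  z < -0.25
  z < 0.25
  z < 0.75
  z < 1.25
  z < 1.75
Highest qualifying boundary gives stanine = 4

4


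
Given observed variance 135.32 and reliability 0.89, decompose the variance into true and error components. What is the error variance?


var_true = rxx * var_obs = 0.89 * 135.32 = 120.4348
var_error = var_obs - var_true
var_error = 135.32 - 120.4348
var_error = 14.8852

14.8852


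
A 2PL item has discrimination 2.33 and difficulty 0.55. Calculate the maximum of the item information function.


For 2PL, max info at theta = b = 0.55
I_max = a^2 / 4 = 2.33^2 / 4
= 5.4289 / 4
I_max = 1.3572

1.3572


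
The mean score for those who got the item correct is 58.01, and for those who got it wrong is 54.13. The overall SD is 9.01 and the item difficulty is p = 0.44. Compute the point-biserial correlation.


q = 1 - p = 0.56
rpb = ((M1 - M0) / SD) * sqrt(p * q)
rpb = ((58.01 - 54.13) / 9.01) * sqrt(0.44 * 0.56)
rpb = 0.2138

0.2138


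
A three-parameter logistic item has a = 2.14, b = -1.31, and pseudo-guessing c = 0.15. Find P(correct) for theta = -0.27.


logit = 2.14*(-0.27 - -1.31) = 2.2256
P* = 1/(1 + exp(-2.2256)) = 0.9025
P = 0.15 + (1 - 0.15) * 0.9025
P = 0.9171

0.9171


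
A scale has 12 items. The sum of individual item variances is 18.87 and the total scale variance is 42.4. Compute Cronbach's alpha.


alpha = (k/(k-1)) * (1 - sum(si^2)/s_total^2)
= (12/11) * (1 - 18.87/42.4)
alpha = 0.6054

0.6054


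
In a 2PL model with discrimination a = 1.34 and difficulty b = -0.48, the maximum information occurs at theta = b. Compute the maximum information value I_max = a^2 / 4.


For 2PL, max info at theta = b = -0.48
I_max = a^2 / 4 = 1.34^2 / 4
= 1.7956 / 4
I_max = 0.4489

0.4489


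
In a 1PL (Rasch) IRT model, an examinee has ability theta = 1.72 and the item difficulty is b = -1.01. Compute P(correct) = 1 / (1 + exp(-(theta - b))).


theta - b = 1.72 - -1.01 = 2.73
exp(-(theta - b)) = exp(-2.73) = 0.0652
P = 1 / (1 + 0.0652)
P = 0.9388

0.9388


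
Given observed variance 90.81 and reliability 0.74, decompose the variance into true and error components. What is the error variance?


var_true = rxx * var_obs = 0.74 * 90.81 = 67.1994
var_error = var_obs - var_true
var_error = 90.81 - 67.1994
var_error = 23.6106

23.6106


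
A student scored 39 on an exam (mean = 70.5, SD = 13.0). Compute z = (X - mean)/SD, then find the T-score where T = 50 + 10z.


z = (X - mean) / SD = (39 - 70.5) / 13.0
z = -31.5 / 13.0
z = -2.4231
T-score = T = 50 + 10z
Carry z at full precision (z = -31.5 / 13.0) into the conversion:
T-score = 50 + 10 * (-31.5 / 13.0) = 50 + -315 / 13.0
T-score = 50 + -24.2308
T-score = 25.7692

25.7692


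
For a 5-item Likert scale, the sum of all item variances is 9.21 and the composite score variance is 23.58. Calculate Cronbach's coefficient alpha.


alpha = (k/(k-1)) * (1 - sum(si^2)/s_total^2)
= (5/4) * (1 - 9.21/23.58)
alpha = 0.7618

0.7618


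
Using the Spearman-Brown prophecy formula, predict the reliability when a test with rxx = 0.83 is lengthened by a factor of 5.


r_new = (n * rxx) / (1 + (n-1) * rxx)
r_new = (5 * 0.83) / (1 + 4 * 0.83)
r_new = 4.15 / 4.32
r_new = 0.9606

0.9606


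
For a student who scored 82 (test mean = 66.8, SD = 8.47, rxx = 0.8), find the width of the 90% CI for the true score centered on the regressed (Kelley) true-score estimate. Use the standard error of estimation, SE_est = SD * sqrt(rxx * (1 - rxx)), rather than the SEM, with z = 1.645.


True score estimate = 0.8*82 + 0.2*66.8 = 78.96
SE_est = SD * sqrt(rxx * (1 - rxx)) = 8.47 * sqrt(0.8 * 0.2) = 8.47 * sqrt(0.16) = 3.388
CI = T_est +/- z * SE_est, so width = 2 * z * SE_est = 2 * 1.645 * 3.388
Width = 11.1465

11.1465


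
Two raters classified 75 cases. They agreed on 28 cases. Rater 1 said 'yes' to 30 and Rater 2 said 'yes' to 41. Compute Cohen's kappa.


P_o = 28/75 = 0.373333
P_e = (30*41 + 45*34) / 5625 = 0.490667
kappa = (P_o - P_e) / (1 - P_e)
kappa = (0.373333 - 0.490667) / (1 - 0.490667)
kappa = -0.2304

-0.2304


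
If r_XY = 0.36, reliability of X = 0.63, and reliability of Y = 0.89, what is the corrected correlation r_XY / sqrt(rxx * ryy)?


r_corrected = rxy / sqrt(rxx * ryy)
= 0.36 / sqrt(0.63 * 0.89)
= 0.36 / sqrt(0.5607)
= 0.36 / 0.748799
r_corrected = 0.4808

0.4808


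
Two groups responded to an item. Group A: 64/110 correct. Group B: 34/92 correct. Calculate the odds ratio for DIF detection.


Odds_A = 64/46 = 1.3913
Odds_B = 34/58 = 0.5862
OR = Odds_A / Odds_B = 1.3913 / 0.5862
Exactly, OR = (64 * 58) / (46 * 34) = 3712 / 1564
OR = 2.3734

2.3734


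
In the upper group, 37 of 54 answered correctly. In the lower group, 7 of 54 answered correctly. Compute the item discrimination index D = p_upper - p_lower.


p_upper = 37/54 = 0.6852
p_lower = 7/54 = 0.1296
D = 0.6852 - 0.1296 = 0.5556

0.5556


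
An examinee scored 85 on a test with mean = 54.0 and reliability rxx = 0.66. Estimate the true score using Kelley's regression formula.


T_est = rxx * X + (1 - rxx) * mean
T_est = 0.66 * 85 + 0.34 * 54.0
T_est = 56.1 + 18.36
T_est = 74.46

74.46


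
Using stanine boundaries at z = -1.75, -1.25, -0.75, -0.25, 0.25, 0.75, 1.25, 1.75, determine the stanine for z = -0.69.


Stanine boundaries: [-1.75, -1.25, -0.75, -0.25, 0.25, 0.75, 1.25, 1.75]
z = -0.69
Check each boundary:
  z >= -1.75 -> could be stanine 2
  z >= -1.25 -> could be stanine 3
  z >= -0.75 -> could be stanine 4
  z < -0.25
  z < 0.25
  z < 0.75
  z < 1.25
  z < 1.75
Highest qualifying boundary gives stanine = 4

4


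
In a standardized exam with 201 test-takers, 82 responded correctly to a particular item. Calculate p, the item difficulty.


Item difficulty p = number correct / total examinees
p = 82 / 201
p = 0.408

0.408


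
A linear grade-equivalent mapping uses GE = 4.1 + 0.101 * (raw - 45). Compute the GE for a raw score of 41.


raw - median = 41 - 45 = -4
slope * diff = 0.101 * -4 = -0.404
GE = 4.1 + -0.404
GE = 3.696

3.696


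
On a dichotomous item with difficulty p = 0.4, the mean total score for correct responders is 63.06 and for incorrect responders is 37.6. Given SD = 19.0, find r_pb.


q = 1 - p = 0.6
rpb = ((M1 - M0) / SD) * sqrt(p * q)
rpb = ((63.06 - 37.6) / 19.0) * sqrt(0.4 * 0.6)
rpb = 0.6565

0.6565


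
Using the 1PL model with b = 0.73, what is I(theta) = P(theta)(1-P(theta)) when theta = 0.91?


P = 1/(1+exp(-(0.91-0.73))) = 0.5449
I = P*(1-P) = 0.5449 * 0.4551
I = 0.248

0.248


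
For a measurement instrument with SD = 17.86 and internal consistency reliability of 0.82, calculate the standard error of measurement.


SEM = SD * sqrt(1 - rxx)
SEM = 17.86 * sqrt(1 - 0.82)
SEM = 17.86 * sqrt(0.18) = 17.86 * 0.424264
SEM = 7.5774

7.5774


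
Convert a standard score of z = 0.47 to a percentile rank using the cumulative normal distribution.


CDF(z) = 0.5 * (1 + erf(z/sqrt(2)))
erf(0.3323) = 0.3616
CDF = 0.6808
Percentile rank = 0.6808 * 100 = 68.08

68.08


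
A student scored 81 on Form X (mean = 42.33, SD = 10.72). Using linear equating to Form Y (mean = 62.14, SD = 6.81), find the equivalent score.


slope = SD_Y / SD_X = 6.81 / 10.72 ~ 0.6353
intercept = mean_Y - slope * mean_X = 62.14 - (6.81 / 10.72) * 42.33 ~ 35.2494
Y = slope * X + intercept. To avoid rounding drift from the rounded slope/intercept, evaluate the equivalent form Y = mean_Y + SD_Y * (X - mean_X) / SD_X at full precision:
Y = 62.14 + 6.81 * (81 - 42.33) / 10.72
Y = 62.14 + 6.81 * 38.67 / 10.72
Y = 62.14 + 263.3427 / 10.72
Y = 62.14 + 24.5656
Y = 86.7056

86.7056


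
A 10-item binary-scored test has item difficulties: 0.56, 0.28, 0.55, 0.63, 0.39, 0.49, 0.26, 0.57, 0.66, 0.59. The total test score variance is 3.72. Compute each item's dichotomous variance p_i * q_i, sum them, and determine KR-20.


For each item, compute p_i * q_i:
  Item 1: 0.56 * 0.44 = 0.2464
  Item 2: 0.28 * 0.72 = 0.2016
  Item 3: 0.55 * 0.45 = 0.2475
  Item 4: 0.63 * 0.37 = 0.2331
  Item 5: 0.39 * 0.61 = 0.2379
  Item 6: 0.49 * 0.51 = 0.2499
  Item 7: 0.26 * 0.74 = 0.1924
  Item 8: 0.57 * 0.43 = 0.2451
  Item 9: 0.66 * 0.34 = 0.2244
  Item 10: 0.59 * 0.41 = 0.2419
Sum(p_i * q_i) = 0.2464 + 0.2016 + 0.2475 + 0.2331 + 0.2379 + 0.2499 + 0.1924 + 0.2451 + 0.2244 + 0.2419 = 2.3202
KR-20 = (k/(k-1)) * (1 - Sum(p_i*q_i) / Var_total)
= (10/9) * (1 - 2.3202/3.72)
= 1.1111 * 0.3763
KR-20 = 0.4181

0.4181


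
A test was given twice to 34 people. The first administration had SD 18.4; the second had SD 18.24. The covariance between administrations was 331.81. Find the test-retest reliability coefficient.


r = cov(X,Y) / (SD_X * SD_Y)
r = 331.81 / (18.4 * 18.24)
r = 331.81 / 335.616
r = 0.9887

0.9887


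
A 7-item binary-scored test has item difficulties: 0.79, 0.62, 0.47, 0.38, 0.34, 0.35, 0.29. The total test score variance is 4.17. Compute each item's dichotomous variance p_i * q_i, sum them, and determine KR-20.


For each item, compute p_i * q_i:
  Item 1: 0.79 * 0.21 = 0.1659
  Item 2: 0.62 * 0.38 = 0.2356
  Item 3: 0.47 * 0.53 = 0.2491
  Item 4: 0.38 * 0.62 = 0.2356
  Item 5: 0.34 * 0.66 = 0.2244
  Item 6: 0.35 * 0.65 = 0.2275
  Item 7: 0.29 * 0.71 = 0.2059
Sum(p_i * q_i) = 0.1659 + 0.2356 + 0.2491 + 0.2356 + 0.2244 + 0.2275 + 0.2059 = 1.544
KR-20 = (k/(k-1)) * (1 - Sum(p_i*q_i) / Var_total)
= (7/6) * (1 - 1.544/4.17)
= 1.1667 * 0.6297
KR-20 = 0.7347

0.7347


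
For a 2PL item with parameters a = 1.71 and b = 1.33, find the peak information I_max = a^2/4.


For 2PL, max info at theta = b = 1.33
I_max = a^2 / 4 = 1.71^2 / 4
= 2.9241 / 4
I_max = 0.731

0.731


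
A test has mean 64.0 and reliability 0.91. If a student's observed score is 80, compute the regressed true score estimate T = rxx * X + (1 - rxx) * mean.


T_est = rxx * X + (1 - rxx) * mean
T_est = 0.91 * 80 + 0.09 * 64.0
T_est = 72.8 + 5.76
T_est = 78.56

78.56


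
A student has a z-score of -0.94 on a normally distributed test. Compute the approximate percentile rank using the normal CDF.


CDF(z) = 0.5 * (1 + erf(z/sqrt(2)))
erf(-0.6647) = -0.6528
CDF = 0.1736
Percentile rank = 0.1736 * 100 = 17.36

17.36


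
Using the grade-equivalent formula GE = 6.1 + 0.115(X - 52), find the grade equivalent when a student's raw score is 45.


raw - median = 45 - 52 = -7
slope * diff = 0.115 * -7 = -0.805
GE = 6.1 + -0.805
GE = 5.295

5.295


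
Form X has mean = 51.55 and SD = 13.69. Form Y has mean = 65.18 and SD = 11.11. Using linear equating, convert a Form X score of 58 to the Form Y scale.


slope = SD_Y / SD_X = 11.11 / 13.69 ~ 0.8115
intercept = mean_Y - slope * mean_X = 65.18 - (11.11 / 13.69) * 51.55 ~ 23.345
Y = slope * X + intercept. To avoid rounding drift from the rounded slope/intercept, evaluate the equivalent form Y = mean_Y + SD_Y * (X - mean_X) / SD_X at full precision:
Y = 65.18 + 11.11 * (58 - 51.55) / 13.69
Y = 65.18 + 11.11 * 6.45 / 13.69
Y = 65.18 + 71.6595 / 13.69
Y = 65.18 + 5.2344
Y = 70.4144

70.4144


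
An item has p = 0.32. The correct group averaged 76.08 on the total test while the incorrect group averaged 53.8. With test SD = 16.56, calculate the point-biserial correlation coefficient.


q = 1 - p = 0.68
rpb = ((M1 - M0) / SD) * sqrt(p * q)
rpb = ((76.08 - 53.8) / 16.56) * sqrt(0.32 * 0.68)
rpb = 0.6276

0.6276
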